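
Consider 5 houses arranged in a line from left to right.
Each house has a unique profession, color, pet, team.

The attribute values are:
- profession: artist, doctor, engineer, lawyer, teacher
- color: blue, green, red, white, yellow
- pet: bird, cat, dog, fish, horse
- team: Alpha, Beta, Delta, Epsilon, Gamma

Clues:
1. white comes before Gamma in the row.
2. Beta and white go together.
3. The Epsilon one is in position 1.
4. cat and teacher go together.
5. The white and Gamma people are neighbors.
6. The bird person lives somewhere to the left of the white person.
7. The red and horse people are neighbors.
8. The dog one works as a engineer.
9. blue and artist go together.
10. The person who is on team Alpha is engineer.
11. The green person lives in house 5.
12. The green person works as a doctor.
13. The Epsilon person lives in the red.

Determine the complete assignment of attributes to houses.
Solution:

House | Profession | Color | Pet | Team
---------------------------------------
  1   | lawyer | red | bird | Epsilon
  2   | artist | blue | horse | Delta
  3   | engineer | yellow | dog | Alpha
  4   | teacher | white | cat | Beta
  5   | doctor | green | fish | Gamma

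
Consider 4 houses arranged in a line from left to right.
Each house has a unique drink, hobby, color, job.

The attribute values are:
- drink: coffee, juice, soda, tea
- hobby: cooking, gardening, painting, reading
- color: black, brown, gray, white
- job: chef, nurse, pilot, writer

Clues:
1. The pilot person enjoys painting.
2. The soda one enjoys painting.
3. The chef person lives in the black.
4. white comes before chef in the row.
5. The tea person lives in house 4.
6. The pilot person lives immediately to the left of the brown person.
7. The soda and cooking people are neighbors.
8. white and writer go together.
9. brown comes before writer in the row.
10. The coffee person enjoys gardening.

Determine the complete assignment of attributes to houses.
Solution:

House | Drink | Hobby | Color | Job
-----------------------------------
  1   | soda | painting | gray | pilot
  2   | juice | cooking | brown | nurse
  3   | coffee | gardening | white | writer
  4   | tea | reading | black | chef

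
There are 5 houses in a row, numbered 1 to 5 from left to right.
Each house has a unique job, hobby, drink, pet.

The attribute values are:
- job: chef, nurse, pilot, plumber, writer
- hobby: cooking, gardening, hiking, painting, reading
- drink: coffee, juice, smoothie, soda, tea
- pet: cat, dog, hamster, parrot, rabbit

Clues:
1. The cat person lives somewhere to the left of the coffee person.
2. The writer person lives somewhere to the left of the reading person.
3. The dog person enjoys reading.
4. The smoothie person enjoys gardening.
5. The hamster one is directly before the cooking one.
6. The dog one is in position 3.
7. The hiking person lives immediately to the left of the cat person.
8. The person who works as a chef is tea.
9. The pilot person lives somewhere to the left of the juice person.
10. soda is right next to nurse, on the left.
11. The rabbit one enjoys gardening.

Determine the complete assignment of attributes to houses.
Solution:

House | Job | Hobby | Drink | Pet
---------------------------------
  1   | chef | hiking | tea | hamster
  2   | writer | cooking | soda | cat
  3   | nurse | reading | coffee | dog
  4   | pilot | gardening | smoothie | rabbit
  5   | plumber | painting | juice | parrot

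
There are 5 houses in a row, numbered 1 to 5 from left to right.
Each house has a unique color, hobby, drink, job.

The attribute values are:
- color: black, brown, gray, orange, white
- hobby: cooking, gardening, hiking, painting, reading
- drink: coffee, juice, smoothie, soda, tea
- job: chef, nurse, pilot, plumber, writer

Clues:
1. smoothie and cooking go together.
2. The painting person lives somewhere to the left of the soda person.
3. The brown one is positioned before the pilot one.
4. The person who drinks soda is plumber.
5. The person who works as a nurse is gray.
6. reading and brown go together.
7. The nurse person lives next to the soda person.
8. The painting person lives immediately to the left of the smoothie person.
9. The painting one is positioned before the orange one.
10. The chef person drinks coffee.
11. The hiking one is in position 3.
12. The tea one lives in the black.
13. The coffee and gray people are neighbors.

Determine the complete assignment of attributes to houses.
Solution:

House | Color | Hobby | Drink | Job
-----------------------------------
  1   | white | painting | coffee | chef
  2   | gray | cooking | smoothie | nurse
  3   | orange | hiking | soda | plumber
  4   | brown | reading | juice | writer
  5   | black | gardening | tea | pilot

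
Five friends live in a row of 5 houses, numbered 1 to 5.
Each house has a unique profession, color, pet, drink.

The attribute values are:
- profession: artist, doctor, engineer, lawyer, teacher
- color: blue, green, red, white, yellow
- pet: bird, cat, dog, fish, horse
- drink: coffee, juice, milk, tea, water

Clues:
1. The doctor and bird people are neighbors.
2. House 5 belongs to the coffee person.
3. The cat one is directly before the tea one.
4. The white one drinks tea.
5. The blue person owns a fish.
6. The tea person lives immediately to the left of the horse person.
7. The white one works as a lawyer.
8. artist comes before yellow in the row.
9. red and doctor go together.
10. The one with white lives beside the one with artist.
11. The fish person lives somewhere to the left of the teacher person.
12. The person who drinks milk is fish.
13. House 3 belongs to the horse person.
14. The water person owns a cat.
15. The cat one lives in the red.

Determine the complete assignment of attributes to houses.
Solution:

House | Profession | Color | Pet | Drink
----------------------------------------
  1   | doctor | red | cat | water
  2   | lawyer | white | bird | tea
  3   | artist | green | horse | juice
  4   | engineer | blue | fish | milk
  5   | teacher | yellow | dog | coffee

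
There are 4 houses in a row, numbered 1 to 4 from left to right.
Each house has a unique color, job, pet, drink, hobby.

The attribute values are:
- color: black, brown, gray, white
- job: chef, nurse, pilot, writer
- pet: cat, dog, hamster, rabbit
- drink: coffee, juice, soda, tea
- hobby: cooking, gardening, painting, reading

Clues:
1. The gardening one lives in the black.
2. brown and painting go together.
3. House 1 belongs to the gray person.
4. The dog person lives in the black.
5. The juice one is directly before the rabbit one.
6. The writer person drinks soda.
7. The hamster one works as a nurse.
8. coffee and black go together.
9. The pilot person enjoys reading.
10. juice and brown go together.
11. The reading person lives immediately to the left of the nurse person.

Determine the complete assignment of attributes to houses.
Solution:

House | Color | Job | Pet | Drink | Hobby
-----------------------------------------
  1   | gray | pilot | cat | tea | reading
  2   | brown | nurse | hamster | juice | painting
  3   | white | writer | rabbit | soda | cooking
  4   | black | chef | dog | coffee | gardening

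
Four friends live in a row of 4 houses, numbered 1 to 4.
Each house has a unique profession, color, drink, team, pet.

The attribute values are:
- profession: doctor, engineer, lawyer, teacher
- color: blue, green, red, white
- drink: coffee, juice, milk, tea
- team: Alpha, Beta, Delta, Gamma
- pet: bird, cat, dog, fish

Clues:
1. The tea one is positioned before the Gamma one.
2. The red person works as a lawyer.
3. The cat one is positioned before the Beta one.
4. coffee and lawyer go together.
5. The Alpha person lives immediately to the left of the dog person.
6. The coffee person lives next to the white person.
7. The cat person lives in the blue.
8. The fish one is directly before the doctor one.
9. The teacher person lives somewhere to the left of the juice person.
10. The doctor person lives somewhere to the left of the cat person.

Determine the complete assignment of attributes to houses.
Solution:

House | Profession | Color | Drink | Team | Pet
-----------------------------------------------
  1   | lawyer | red | coffee | Alpha | fish
  2   | doctor | white | tea | Delta | dog
  3   | teacher | blue | milk | Gamma | cat
  4   | engineer | green | juice | Beta | bird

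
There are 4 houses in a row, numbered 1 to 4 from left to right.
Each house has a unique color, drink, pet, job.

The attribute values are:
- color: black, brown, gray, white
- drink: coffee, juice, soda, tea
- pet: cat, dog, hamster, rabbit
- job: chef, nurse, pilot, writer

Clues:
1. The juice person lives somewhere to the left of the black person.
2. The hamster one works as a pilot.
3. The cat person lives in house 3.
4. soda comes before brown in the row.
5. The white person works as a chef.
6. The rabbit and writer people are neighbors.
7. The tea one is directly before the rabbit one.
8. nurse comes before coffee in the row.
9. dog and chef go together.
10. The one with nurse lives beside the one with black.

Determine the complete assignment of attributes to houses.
Solution:

House | Color | Drink | Pet | Job
---------------------------------
  1   | white | tea | dog | chef
  2   | gray | juice | rabbit | nurse
  3   | black | soda | cat | writer
  4   | brown | coffee | hamster | pilot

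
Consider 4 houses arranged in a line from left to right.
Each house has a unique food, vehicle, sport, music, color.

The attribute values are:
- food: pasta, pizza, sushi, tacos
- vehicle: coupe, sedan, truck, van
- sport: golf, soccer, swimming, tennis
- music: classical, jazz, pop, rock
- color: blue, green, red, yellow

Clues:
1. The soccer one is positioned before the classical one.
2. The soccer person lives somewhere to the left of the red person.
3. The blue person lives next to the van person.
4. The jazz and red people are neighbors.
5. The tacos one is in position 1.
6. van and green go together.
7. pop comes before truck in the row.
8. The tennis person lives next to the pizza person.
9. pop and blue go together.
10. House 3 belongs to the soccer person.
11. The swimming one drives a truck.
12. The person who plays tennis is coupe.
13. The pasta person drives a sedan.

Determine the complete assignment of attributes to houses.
Solution:

House | Food | Vehicle | Sport | Music | Color
----------------------------------------------
  1   | tacos | coupe | tennis | pop | blue
  2   | pizza | van | golf | rock | green
  3   | pasta | sedan | soccer | jazz | yellow
  4   | sushi | truck | swimming | classical | red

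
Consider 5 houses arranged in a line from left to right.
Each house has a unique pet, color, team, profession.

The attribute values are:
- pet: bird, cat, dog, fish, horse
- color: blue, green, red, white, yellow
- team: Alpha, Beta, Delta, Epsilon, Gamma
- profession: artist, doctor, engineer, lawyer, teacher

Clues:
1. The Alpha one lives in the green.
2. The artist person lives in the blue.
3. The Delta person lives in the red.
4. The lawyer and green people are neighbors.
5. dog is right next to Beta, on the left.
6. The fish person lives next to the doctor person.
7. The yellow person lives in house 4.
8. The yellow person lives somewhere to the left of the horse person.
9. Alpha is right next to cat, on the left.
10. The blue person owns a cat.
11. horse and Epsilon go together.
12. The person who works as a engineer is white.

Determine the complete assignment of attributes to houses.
Solution:

House | Pet | Color | Team | Profession
---------------------------------------
  1   | fish | red | Delta | lawyer
  2   | dog | green | Alpha | doctor
  3   | cat | blue | Beta | artist
  4   | bird | yellow | Gamma | teacher
  5   | horse | white | Epsilon | engineer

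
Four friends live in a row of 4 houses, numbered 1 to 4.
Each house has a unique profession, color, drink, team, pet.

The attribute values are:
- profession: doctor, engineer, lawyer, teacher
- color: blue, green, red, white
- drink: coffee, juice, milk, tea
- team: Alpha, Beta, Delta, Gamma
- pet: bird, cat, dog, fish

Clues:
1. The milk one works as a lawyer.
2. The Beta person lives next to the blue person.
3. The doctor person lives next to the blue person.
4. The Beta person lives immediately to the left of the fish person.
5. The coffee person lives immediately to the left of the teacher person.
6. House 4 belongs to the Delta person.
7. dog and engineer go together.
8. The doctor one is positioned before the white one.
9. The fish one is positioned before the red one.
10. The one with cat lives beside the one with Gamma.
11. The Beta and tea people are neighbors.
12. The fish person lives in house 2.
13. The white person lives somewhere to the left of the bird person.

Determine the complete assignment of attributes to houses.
Solution:

House | Profession | Color | Drink | Team | Pet
-----------------------------------------------
  1   | doctor | green | coffee | Beta | cat
  2   | teacher | blue | tea | Gamma | fish
  3   | engineer | white | juice | Alpha | dog
  4   | lawyer | red | milk | Delta | bird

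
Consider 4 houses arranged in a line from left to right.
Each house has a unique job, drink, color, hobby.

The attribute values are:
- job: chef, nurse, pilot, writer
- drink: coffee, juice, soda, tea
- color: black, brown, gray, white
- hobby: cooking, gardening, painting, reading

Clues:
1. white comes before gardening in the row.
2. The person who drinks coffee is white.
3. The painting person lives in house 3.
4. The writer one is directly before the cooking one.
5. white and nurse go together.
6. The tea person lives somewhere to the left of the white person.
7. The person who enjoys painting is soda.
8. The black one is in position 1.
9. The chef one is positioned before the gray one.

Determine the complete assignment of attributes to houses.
Solution:

House | Job | Drink | Color | Hobby
-----------------------------------
  1   | writer | tea | black | reading
  2   | nurse | coffee | white | cooking
  3   | chef | soda | brown | painting
  4   | pilot | juice | gray | gardening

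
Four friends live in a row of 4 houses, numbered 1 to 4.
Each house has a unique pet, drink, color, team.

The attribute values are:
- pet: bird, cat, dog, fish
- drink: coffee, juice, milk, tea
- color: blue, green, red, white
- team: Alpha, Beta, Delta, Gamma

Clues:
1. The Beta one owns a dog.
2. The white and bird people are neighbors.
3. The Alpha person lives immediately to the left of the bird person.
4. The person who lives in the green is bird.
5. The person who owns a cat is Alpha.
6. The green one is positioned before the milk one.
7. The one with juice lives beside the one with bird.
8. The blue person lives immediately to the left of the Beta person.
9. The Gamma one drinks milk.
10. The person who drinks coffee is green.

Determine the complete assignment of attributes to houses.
Solution:

House | Pet | Drink | Color | Team
----------------------------------
  1   | cat | juice | white | Alpha
  2   | bird | coffee | green | Delta
  3   | fish | milk | blue | Gamma
  4   | dog | tea | red | Beta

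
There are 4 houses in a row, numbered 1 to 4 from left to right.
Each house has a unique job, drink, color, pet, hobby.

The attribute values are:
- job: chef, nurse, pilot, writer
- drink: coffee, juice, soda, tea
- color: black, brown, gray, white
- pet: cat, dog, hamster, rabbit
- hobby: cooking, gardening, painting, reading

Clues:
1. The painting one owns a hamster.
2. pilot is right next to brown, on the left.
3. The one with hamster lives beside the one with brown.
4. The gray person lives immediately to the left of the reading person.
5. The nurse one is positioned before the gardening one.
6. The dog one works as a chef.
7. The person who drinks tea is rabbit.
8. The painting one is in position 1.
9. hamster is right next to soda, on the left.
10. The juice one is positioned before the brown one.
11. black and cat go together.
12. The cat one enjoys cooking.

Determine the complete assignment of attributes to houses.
Solution:

House | Job | Drink | Color | Pet | Hobby
-----------------------------------------
  1   | pilot | juice | gray | hamster | painting
  2   | chef | soda | brown | dog | reading
  3   | nurse | coffee | black | cat | cooking
  4   | writer | tea | white | rabbit | gardening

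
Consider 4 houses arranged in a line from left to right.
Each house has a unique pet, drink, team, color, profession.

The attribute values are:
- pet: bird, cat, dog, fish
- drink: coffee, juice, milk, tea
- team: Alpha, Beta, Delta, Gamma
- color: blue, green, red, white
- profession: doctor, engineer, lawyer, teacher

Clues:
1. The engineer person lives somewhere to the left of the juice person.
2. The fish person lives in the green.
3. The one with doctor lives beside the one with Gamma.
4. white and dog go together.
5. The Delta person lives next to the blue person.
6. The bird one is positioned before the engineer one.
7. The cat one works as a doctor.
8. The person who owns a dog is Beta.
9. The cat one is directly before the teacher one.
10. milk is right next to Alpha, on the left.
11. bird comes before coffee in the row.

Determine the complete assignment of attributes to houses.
Solution:

House | Pet | Drink | Team | Color | Profession
-----------------------------------------------
  1   | cat | tea | Delta | red | doctor
  2   | bird | milk | Gamma | blue | teacher
  3   | fish | coffee | Alpha | green | engineer
  4   | dog | juice | Beta | white | lawyer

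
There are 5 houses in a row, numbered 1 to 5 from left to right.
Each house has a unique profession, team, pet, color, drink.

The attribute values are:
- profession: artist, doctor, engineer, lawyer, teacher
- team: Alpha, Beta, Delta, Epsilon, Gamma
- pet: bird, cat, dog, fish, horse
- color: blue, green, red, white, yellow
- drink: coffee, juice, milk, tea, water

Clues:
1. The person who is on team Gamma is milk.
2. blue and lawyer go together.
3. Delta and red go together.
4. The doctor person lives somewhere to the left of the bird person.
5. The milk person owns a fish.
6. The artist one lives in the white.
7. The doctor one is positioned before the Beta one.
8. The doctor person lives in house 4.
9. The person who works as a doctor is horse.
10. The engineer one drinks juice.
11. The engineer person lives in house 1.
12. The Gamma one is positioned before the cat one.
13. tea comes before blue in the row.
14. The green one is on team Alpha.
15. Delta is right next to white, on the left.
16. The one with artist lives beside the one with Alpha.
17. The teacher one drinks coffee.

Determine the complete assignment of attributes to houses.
Solution:

House | Profession | Team | Pet | Color | Drink
-----------------------------------------------
  1   | engineer | Delta | dog | red | juice
  2   | artist | Gamma | fish | white | milk
  3   | teacher | Alpha | cat | green | coffee
  4   | doctor | Epsilon | horse | yellow | tea
  5   | lawyer | Beta | bird | blue | water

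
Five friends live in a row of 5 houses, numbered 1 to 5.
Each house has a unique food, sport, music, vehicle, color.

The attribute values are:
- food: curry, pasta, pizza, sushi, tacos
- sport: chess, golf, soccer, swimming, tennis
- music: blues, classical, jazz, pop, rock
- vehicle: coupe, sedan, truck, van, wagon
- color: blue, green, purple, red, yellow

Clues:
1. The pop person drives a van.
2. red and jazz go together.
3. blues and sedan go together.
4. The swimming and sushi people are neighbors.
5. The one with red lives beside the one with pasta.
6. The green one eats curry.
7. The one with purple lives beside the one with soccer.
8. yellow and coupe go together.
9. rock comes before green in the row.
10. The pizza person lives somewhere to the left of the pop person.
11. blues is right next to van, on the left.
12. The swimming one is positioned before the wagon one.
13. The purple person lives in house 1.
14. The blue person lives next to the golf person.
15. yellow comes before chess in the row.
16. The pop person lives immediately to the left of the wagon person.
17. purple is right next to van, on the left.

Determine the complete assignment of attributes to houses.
Solution:

House | Food | Sport | Music | Vehicle | Color
----------------------------------------------
  1   | pizza | swimming | blues | sedan | purple
  2   | sushi | soccer | pop | van | blue
  3   | tacos | golf | jazz | wagon | red
  4   | pasta | tennis | rock | coupe | yellow
  5   | curry | chess | classical | truck | green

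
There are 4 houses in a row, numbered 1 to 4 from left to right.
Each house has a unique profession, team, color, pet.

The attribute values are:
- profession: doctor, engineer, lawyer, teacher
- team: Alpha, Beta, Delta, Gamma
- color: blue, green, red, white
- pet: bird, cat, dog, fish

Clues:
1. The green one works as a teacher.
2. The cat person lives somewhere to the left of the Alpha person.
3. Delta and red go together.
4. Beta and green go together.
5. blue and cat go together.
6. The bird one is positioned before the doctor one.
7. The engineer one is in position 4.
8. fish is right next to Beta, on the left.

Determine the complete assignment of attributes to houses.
Solution:

House | Profession | Team | Color | Pet
---------------------------------------
  1   | lawyer | Delta | red | fish
  2   | teacher | Beta | green | bird
  3   | doctor | Gamma | blue | cat
  4   | engineer | Alpha | white | dog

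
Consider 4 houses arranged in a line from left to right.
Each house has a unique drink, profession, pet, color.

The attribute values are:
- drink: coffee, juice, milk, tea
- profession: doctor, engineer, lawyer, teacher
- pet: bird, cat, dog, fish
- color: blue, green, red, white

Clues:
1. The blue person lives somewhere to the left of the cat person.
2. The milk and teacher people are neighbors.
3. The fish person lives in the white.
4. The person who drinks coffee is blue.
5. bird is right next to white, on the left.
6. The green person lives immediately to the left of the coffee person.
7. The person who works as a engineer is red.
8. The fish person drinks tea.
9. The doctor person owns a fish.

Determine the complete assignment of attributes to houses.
Solution:

House | Drink | Profession | Pet | Color
----------------------------------------
  1   | milk | lawyer | dog | green
  2   | coffee | teacher | bird | blue
  3   | tea | doctor | fish | white
  4   | juice | engineer | cat | red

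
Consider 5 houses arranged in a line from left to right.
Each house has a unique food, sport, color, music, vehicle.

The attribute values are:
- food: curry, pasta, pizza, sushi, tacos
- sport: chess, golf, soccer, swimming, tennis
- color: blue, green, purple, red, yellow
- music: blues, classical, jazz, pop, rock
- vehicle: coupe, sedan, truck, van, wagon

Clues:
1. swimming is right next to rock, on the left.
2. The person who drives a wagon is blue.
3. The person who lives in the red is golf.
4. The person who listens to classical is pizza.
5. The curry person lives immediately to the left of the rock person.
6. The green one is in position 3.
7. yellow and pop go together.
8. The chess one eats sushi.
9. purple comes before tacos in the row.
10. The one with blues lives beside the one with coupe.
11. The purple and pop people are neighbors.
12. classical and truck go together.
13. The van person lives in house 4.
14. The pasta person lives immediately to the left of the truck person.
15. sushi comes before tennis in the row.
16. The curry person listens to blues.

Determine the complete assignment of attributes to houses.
Solution:

House | Food | Sport | Color | Music | Vehicle
----------------------------------------------
  1   | curry | swimming | blue | blues | wagon
  2   | pasta | golf | red | rock | coupe
  3   | pizza | soccer | green | classical | truck
  4   | sushi | chess | purple | jazz | van
  5   | tacos | tennis | yellow | pop | sedan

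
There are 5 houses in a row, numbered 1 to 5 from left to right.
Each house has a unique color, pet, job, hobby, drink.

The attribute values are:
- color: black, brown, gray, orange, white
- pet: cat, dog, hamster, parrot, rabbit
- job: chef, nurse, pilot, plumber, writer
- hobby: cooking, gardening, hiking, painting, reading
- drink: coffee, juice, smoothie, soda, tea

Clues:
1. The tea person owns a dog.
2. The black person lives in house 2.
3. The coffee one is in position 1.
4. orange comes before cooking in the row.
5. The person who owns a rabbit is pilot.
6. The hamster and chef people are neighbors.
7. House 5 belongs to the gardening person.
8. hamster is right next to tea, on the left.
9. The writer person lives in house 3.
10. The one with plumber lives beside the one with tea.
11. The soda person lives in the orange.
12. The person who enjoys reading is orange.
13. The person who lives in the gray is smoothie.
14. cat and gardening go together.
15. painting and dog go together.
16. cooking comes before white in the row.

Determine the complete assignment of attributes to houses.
Solution:

House | Color | Pet | Job | Hobby | Drink
-----------------------------------------
  1   | brown | hamster | plumber | hiking | coffee
  2   | black | dog | chef | painting | tea
  3   | orange | parrot | writer | reading | soda
  4   | gray | rabbit | pilot | cooking | smoothie
  5   | white | cat | nurse | gardening | juice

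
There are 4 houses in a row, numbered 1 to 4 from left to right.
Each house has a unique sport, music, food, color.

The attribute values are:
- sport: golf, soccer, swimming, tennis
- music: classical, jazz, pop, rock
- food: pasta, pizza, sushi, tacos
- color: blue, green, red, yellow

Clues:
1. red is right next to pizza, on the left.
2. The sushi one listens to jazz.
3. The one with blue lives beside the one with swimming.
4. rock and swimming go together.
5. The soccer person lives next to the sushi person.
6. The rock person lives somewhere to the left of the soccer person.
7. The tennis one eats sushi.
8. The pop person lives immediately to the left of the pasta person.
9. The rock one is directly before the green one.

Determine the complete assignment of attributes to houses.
Solution:

House | Sport | Music | Food | Color
------------------------------------
  1   | golf | pop | tacos | blue
  2   | swimming | rock | pasta | red
  3   | soccer | classical | pizza | green
  4   | tennis | jazz | sushi | yellow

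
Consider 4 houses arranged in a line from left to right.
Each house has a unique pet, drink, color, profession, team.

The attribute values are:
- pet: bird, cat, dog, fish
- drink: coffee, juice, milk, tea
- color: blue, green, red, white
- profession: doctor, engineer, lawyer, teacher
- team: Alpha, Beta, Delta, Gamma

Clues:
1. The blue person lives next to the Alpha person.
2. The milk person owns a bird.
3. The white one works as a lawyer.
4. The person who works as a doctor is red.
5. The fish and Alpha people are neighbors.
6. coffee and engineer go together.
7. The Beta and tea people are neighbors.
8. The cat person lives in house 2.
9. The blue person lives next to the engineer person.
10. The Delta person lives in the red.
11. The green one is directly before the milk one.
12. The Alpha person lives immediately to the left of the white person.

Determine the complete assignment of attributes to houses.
Solution:

House | Pet | Drink | Color | Profession | Team
-----------------------------------------------
  1   | fish | juice | blue | teacher | Gamma
  2   | cat | coffee | green | engineer | Alpha
  3   | bird | milk | white | lawyer | Beta
  4   | dog | tea | red | doctor | Delta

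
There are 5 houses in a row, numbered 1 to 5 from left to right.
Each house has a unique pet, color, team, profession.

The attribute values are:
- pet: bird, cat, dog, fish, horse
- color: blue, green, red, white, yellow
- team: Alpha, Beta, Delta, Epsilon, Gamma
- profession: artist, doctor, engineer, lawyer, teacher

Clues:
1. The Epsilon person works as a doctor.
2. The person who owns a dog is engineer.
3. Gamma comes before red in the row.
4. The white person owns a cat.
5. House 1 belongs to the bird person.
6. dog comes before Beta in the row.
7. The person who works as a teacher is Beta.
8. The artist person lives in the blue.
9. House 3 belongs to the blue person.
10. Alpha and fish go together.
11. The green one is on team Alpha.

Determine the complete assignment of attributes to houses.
Solution:

House | Pet | Color | Team | Profession
---------------------------------------
  1   | bird | yellow | Epsilon | doctor
  2   | fish | green | Alpha | lawyer
  3   | horse | blue | Gamma | artist
  4   | dog | red | Delta | engineer
  5   | cat | white | Beta | teacher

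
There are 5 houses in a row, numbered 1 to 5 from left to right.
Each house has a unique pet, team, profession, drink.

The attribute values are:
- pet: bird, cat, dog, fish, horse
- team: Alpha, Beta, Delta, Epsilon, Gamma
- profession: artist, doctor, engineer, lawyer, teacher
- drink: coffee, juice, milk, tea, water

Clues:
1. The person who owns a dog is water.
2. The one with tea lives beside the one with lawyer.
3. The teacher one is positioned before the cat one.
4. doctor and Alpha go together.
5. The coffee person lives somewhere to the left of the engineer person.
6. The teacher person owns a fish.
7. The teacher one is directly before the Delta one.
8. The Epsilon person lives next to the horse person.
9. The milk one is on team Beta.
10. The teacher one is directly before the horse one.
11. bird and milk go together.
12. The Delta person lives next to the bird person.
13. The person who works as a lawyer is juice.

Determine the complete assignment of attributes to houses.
Solution:

House | Pet | Team | Profession | Drink
---------------------------------------
  1   | fish | Epsilon | teacher | tea
  2   | horse | Delta | lawyer | juice
  3   | bird | Beta | artist | milk
  4   | cat | Alpha | doctor | coffee
  5   | dog | Gamma | engineer | water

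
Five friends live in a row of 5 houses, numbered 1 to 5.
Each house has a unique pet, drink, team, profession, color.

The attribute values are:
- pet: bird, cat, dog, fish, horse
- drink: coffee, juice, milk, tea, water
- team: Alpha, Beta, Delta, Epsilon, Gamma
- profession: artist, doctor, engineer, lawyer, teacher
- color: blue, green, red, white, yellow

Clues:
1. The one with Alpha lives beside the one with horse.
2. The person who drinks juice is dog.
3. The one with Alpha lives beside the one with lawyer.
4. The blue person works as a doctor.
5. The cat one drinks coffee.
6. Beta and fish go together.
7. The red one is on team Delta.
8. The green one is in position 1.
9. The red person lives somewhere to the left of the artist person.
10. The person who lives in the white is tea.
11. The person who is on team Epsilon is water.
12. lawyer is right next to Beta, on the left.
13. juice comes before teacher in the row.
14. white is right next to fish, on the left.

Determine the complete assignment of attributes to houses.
Solution:

House | Pet | Drink | Team | Profession | Color
-----------------------------------------------
  1   | dog | juice | Alpha | engineer | green
  2   | horse | tea | Gamma | lawyer | white
  3   | fish | milk | Beta | doctor | blue
  4   | cat | coffee | Delta | teacher | red
  5   | bird | water | Epsilon | artist | yellow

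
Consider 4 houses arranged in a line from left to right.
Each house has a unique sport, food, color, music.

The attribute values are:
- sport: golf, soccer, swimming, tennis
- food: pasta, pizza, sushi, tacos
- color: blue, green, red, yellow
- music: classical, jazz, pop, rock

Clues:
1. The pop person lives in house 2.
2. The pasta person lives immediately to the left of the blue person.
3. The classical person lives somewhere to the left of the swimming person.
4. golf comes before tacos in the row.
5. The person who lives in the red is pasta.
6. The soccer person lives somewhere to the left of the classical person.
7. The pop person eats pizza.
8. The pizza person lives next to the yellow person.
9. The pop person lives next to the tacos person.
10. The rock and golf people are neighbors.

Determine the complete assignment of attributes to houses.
Solution:

House | Sport | Food | Color | Music
------------------------------------
  1   | soccer | pasta | red | rock
  2   | golf | pizza | blue | pop
  3   | tennis | tacos | yellow | classical
  4   | swimming | sushi | green | jazz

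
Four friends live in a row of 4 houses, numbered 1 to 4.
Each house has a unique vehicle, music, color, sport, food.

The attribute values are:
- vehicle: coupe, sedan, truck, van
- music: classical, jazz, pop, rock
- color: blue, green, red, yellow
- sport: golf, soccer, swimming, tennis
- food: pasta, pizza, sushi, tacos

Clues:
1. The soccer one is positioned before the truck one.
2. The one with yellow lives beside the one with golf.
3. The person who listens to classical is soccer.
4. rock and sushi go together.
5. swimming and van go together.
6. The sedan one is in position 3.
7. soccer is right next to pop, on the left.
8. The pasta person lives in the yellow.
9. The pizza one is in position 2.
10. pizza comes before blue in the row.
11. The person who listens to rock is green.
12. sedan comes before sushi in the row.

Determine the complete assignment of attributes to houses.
Solution:

House | Vehicle | Music | Color | Sport | Food
----------------------------------------------
  1   | coupe | classical | yellow | soccer | pasta
  2   | truck | pop | red | golf | pizza
  3   | sedan | jazz | blue | tennis | tacos
  4   | van | rock | green | swimming | sushi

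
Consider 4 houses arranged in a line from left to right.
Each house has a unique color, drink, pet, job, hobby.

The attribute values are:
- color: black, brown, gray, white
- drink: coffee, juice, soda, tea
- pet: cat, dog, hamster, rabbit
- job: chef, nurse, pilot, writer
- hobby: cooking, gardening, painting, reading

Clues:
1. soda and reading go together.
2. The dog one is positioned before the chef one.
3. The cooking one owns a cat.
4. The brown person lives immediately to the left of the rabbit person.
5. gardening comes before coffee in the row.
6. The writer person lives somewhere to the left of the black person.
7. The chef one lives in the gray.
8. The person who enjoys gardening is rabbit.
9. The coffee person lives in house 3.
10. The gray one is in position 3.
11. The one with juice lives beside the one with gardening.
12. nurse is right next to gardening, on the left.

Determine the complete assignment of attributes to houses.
Solution:

House | Color | Drink | Pet | Job | Hobby
-----------------------------------------
  1   | brown | juice | dog | nurse | painting
  2   | white | tea | rabbit | writer | gardening
  3   | gray | coffee | cat | chef | cooking
  4   | black | soda | hamster | pilot | reading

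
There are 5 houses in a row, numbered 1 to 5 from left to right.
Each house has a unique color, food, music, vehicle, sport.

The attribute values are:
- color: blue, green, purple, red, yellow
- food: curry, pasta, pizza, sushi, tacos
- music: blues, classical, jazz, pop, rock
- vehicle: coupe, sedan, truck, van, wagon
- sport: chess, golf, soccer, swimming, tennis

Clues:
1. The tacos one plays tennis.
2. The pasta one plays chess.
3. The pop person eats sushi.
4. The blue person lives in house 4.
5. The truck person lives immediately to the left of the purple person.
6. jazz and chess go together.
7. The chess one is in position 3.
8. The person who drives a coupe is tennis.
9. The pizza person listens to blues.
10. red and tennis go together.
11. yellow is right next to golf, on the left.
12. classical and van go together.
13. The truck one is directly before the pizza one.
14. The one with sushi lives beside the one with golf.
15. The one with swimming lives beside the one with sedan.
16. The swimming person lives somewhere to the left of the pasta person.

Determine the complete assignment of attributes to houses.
Solution:

House | Color | Food | Music | Vehicle | Sport
----------------------------------------------
  1   | yellow | sushi | pop | truck | swimming
  2   | purple | pizza | blues | sedan | golf
  3   | green | pasta | jazz | wagon | chess
  4   | blue | curry | classical | van | soccer
  5   | red | tacos | rock | coupe | tennis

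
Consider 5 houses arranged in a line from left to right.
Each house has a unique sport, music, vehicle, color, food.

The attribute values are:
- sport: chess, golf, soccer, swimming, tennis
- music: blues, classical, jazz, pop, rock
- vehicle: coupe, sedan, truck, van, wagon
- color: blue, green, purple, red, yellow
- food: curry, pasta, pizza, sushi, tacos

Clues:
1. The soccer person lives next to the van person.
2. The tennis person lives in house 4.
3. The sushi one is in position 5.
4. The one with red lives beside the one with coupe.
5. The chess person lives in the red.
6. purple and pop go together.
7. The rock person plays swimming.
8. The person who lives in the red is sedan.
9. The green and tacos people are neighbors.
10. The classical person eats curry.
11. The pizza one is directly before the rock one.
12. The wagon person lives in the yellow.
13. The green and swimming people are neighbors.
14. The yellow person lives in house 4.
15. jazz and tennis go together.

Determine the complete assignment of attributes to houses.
Solution:

House | Sport | Music | Vehicle | Color | Food
----------------------------------------------
  1   | chess | classical | sedan | red | curry
  2   | soccer | blues | coupe | green | pizza
  3   | swimming | rock | van | blue | tacos
  4   | tennis | jazz | wagon | yellow | pasta
  5   | golf | pop | truck | purple | sushi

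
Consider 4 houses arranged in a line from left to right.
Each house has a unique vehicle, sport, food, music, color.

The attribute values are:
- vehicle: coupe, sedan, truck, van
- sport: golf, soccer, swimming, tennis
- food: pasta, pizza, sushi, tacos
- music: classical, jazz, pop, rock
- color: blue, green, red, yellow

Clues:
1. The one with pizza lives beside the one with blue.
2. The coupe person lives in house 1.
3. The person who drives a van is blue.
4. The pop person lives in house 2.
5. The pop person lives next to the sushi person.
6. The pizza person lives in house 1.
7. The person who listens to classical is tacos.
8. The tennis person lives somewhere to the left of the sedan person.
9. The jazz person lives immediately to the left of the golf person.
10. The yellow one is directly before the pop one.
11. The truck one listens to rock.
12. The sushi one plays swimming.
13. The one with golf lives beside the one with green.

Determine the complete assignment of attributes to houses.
Solution:

House | Vehicle | Sport | Food | Music | Color
----------------------------------------------
  1   | coupe | tennis | pizza | jazz | yellow
  2   | van | golf | pasta | pop | blue
  3   | truck | swimming | sushi | rock | green
  4   | sedan | soccer | tacos | classical | red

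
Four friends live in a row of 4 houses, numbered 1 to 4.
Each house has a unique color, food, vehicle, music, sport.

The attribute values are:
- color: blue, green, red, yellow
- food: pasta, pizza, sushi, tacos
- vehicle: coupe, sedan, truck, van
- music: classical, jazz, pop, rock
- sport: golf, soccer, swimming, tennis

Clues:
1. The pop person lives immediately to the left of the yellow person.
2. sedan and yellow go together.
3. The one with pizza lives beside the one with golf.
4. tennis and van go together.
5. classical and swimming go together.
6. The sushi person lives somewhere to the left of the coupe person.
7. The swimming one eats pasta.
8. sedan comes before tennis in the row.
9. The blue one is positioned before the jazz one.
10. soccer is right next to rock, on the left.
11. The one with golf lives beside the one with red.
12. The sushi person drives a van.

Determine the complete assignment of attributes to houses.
Solution:

House | Color | Food | Vehicle | Music | Sport
----------------------------------------------
  1   | blue | pizza | truck | pop | soccer
  2   | yellow | tacos | sedan | rock | golf
  3   | red | sushi | van | jazz | tennis
  4   | green | pasta | coupe | classical | swimming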